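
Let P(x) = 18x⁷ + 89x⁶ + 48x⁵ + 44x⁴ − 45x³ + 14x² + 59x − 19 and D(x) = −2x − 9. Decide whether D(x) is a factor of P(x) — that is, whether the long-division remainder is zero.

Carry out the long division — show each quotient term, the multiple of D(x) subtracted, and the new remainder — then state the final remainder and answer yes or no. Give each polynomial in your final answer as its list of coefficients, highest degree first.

R = [-1], so D(x) is not a factor of P(x). no

Step 1: lead(18x⁷ + 89x⁶ + 48x⁵ + 44x⁴ − 45x³ + 14x² + 59x − 19) ÷ lead(D) = 18x⁷ ÷ −2x = −9x⁶. Subtract (−9x⁶)·D = 18x⁷ + 81x⁶. Remainder: 8x⁶ + 48x⁵ + 44x⁴ − 45x³ + 14x² + 59x − 19.
Step 2: lead(8x⁶ + 48x⁵ + 44x⁴ − 45x³ + 14x² + 59x − 19) ÷ lead(D) = 8x⁶ ÷ −2x = −4x⁵. Subtract (−4x⁵)·D = 8x⁶ + 36x⁵. Remainder: 12x⁵ + 44x⁴ − 45x³ + 14x² + 59x − 19.
Step 3: lead(12x⁵ + 44x⁴ − 45x³ + 14x² + 59x − 19) ÷ lead(D) = 12x⁵ ÷ −2x = −6x⁴. Subtract (−6x⁴)·D = 12x⁵ + 54x⁴. Remainder: −10x⁴ − 45x³ + 14x² + 59x − 19.
Step 4: lead(−10x⁴ − 45x³ + 14x² + 59x − 19) ÷ lead(D) = −10x⁴ ÷ −2x = 5x³. Subtract (5x³)·D = −10x⁴ − 45x³. Remainder: 14x² + 59x − 19.
Step 5: lead(14x² + 59x − 19) ÷ lead(D) = 14x² ÷ −2x = −7x. Subtract (−7x)·D = 14x² + 63x. Remainder: −4x − 19.
Step 6: lead(−4x − 19) ÷ lead(D) = −4x ÷ −2x = 2. Subtract (2)·D = −4x − 18. Remainder: −1.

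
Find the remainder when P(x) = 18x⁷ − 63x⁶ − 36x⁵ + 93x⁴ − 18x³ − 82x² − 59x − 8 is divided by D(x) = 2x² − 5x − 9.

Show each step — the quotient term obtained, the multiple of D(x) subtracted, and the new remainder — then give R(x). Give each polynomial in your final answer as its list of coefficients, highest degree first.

Step 1: lead(18x⁷ − 63x⁶ − 36x⁵ + 93x⁴ − 18x³ − 82x² − 59x − 8) ÷ lead(D) = 18x⁷ ÷ 2x² = 9x⁵. Subtract (9x⁵)·D = 18x⁷ − 45x⁶ − 81x⁵. Remainder: −18x⁶ + 45x⁵ + 93x⁴ − 18x³ − 82x² − 59x − 8.
Step 2: lead(−18x⁶ + 45x⁵ + 93x⁴ − 18x³ − 82x² − 59x − 8) ÷ lead(D) = −18x⁶ ÷ 2x² = −9x⁴. Subtract (−9x⁴)·D = −18x⁶ + 45x⁵ + 81x⁴. Remainder: 12x⁴ − 18x³ − 82x² − 59x − 8.
Step 3: lead(12x⁴ − 18x³ − 82x² − 59x − 8) ÷ lead(D) = 12x⁴ ÷ 2x² = 6x². Subtract (6x²)·D = 12x⁴ − 30x³ − 54x². Remainder: 12x³ − 28x² − 59x − 8.
Step 4: lead(12x³ − 28x² − 59x − 8) ÷ lead(D) = 12x³ ÷ 2x² = 6x. Subtract (6x)·D = 12x³ − 30x² − 54x. Remainder: 2x² − 5x − 8.
Step 5: lead(2x² − 5x − 8) ÷ lead(D) = 2x² ÷ 2x² = 1. Subtract (1)·D = 2x² − 5x − 9. Remainder: 1.

R = [1]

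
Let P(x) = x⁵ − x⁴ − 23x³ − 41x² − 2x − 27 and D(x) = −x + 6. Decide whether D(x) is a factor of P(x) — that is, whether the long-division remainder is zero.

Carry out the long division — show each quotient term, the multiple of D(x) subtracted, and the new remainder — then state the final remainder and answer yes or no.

Step 1: lead(x⁵ − x⁴ − 23x³ − 41x² − 2x − 27) ÷ lead(D) = x⁵ ÷ −x = −x⁴. Subtract (−x⁴)·D = x⁵ − 6x⁴. Remainder: 5x⁴ − 23x³ − 41x² − 2x − 27.
Step 2: lead(5x⁴ − 23x³ − 41x² − 2x − 27) ÷ lead(D) = 5x⁴ ÷ −x = −5x³. Subtract (−5x³)·D = 5x⁴ − 30x³. Remainder: 7x³ − 41x² − 2x − 27.
Step 3: lead(7x³ − 41x² − 2x − 27) ÷ lead(D) = 7x³ ÷ −x = −7x². Subtract (−7x²)·D = 7x³ − 42x². Remainder: x² − 2x − 27.
Step 4: lead(x² − 2x − 27) ÷ lead(D) = x² ÷ −x = −x. Subtract (−x)·D = x² − 6x. Remainder: 4x − 27.
Step 5: lead(4x − 27) ÷ lead(D) = 4x ÷ −x = −4. Subtract (−4)·D = 4x − 24. Remainder: −3.

R(x) = −3, so D(x) is not a factor of P(x). no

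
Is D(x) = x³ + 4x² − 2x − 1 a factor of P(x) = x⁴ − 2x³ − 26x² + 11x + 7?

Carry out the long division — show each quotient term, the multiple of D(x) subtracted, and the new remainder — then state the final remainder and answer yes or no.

Step 1: lead(x⁴ − 2x³ − 26x² + 11x + 7) ÷ lead(D) = x⁴ ÷ x³ = x. Subtract (x)·D = x⁴ + 4x³ − 2x² − x. Remainder: −6x³ − 24x² + 12x + 7.
Step 2: lead(−6x³ − 24x² + 12x + 7) ÷ lead(D) = −6x³ ÷ x³ = −6. Subtract (−6)·D = −6x³ − 24x² + 12x + 6. Remainder: 1.

R(x) = 1, so D(x) is not a factor of P(x). no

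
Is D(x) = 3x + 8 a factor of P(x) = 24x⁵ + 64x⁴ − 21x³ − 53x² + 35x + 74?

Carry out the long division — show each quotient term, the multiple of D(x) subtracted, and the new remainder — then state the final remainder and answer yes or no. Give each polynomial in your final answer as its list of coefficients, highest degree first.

Step 1: lead(24x⁵ + 64x⁴ − 21x³ − 53x² + 35x + 74) ÷ lead(D) = 24x⁵ ÷ 3x = 8x⁴. Subtract (8x⁴)·D = 24x⁵ + 64x⁴. Remainder: −21x³ − 53x² + 35x + 74.
Step 2: lead(−21x³ − 53x² + 35x + 74) ÷ lead(D) = −21x³ ÷ 3x = −7x². Subtract (−7x²)·D = −21x³ − 56x². Remainder: 3x² + 35x + 74.
Step 3: lead(3x² + 35x + 74) ÷ lead(D) = 3x² ÷ 3x = x. Subtract (x)·D = 3x² + 8x. Remainder: 27x + 74.
Step 4: lead(27x + 74) ÷ lead(D) = 27x ÷ 3x = 9. Subtract (9)·D = 27x + 72. Remainder: 2.

R = [2], so D(x) is not a factor of P(x). no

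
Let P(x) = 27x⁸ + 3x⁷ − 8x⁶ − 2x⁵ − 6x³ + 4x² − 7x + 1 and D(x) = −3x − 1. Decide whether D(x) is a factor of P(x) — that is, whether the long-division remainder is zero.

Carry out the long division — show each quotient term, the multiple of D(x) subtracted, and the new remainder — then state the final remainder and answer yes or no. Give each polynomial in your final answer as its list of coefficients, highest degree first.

R = [4], so D(x) is not a factor of P(x). no

Step 1: lead(27x⁸ + 3x⁷ − 8x⁶ − 2x⁵ − 6x³ + 4x² − 7x + 1) ÷ lead(D) = 27x⁸ ÷ −3x = −9x⁷. Subtract (−9x⁷)·D = 27x⁸ + 9x⁷. Remainder: −6x⁷ − 8x⁶ − 2x⁵ − 6x³ + 4x² − 7x + 1.
Step 2: lead(−6x⁷ − 8x⁶ − 2x⁵ − 6x³ + 4x² − 7x + 1) ÷ lead(D) = −6x⁷ ÷ −3x = 2x⁶. Subtract (2x⁶)·D = −6x⁷ − 2x⁶. Remainder: −6x⁶ − 2x⁵ − 6x³ + 4x² − 7x + 1.
Step 3: lead(−6x⁶ − 2x⁵ − 6x³ + 4x² − 7x + 1) ÷ lead(D) = −6x⁶ ÷ −3x = 2x⁵. Subtract (2x⁵)·D = −6x⁶ − 2x⁵. Remainder: −6x³ + 4x² − 7x + 1.
Step 4: lead(−6x³ + 4x² − 7x + 1) ÷ lead(D) = −6x³ ÷ −3x = 2x². Subtract (2x²)·D = −6x³ − 2x². Remainder: 6x² − 7x + 1.
Step 5: lead(6x² − 7x + 1) ÷ lead(D) = 6x² ÷ −3x = −2x. Subtract (−2x)·D = 6x² + 2x. Remainder: −9x + 1.
Step 6: lead(−9x + 1) ÷ lead(D) = −9x ÷ −3x = 3. Subtract (3)·D = −9x − 3. Remainder: 4.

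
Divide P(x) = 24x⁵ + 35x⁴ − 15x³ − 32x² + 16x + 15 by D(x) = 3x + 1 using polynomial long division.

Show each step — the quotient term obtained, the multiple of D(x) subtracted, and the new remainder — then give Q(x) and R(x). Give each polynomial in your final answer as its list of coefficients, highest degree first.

Step 1: lead(24x⁵ + 35x⁴ − 15x³ − 32x² + 16x + 15) ÷ lead(D) = 24x⁵ ÷ 3x = 8x⁴. Subtract (8x⁴)·D = 24x⁵ + 8x⁴. Remainder: 27x⁴ − 15x³ − 32x² + 16x + 15.
Step 2: lead(27x⁴ − 15x³ − 32x² + 16x + 15) ÷ lead(D) = 27x⁴ ÷ 3x = 9x³. Subtract (9x³)·D = 27x⁴ + 9x³. Remainder: −24x³ − 32x² + 16x + 15.
Step 3: lead(−24x³ − 32x² + 16x + 15) ÷ lead(D) = −24x³ ÷ 3x = −8x². Subtract (−8x²)·D = −24x³ − 8x². Remainder: −24x² + 16x + 15.
Step 4: lead(−24x² + 16x + 15) ÷ lead(D) = −24x² ÷ 3x = −8x. Subtract (−8x)·D = −24x² − 8x. Remainder: 24x + 15.
Step 5: lead(24x + 15) ÷ lead(D) = 24x ÷ 3x = 8. Subtract (8)·D = 24x + 8. Remainder: 7.

Q = [8, 9, -8, -8, 8]; R = [7]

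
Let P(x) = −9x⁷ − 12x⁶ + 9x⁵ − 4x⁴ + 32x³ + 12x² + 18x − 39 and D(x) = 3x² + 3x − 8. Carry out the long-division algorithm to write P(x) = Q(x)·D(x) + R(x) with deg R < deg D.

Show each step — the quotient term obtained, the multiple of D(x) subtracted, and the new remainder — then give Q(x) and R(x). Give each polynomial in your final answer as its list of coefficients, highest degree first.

Q = [-3, -1, -4, 0, 0, 4]; R = [6, -7]

Step 1: lead(−9x⁷ − 12x⁶ + 9x⁵ − 4x⁴ + 32x³ + 12x² + 18x − 39) ÷ lead(D) = −9x⁷ ÷ 3x² = −3x⁵. Subtract (−3x⁵)·D = −9x⁷ − 9x⁶ + 24x⁵. Remainder: −3x⁶ − 15x⁵ − 4x⁴ + 32x³ + 12x² + 18x − 39.
Step 2: lead(−3x⁶ − 15x⁵ − 4x⁴ + 32x³ + 12x² + 18x − 39) ÷ lead(D) = −3x⁶ ÷ 3x² = −x⁴. Subtract (−x⁴)·D = −3x⁶ − 3x⁵ + 8x⁴. Remainder: −12x⁵ − 12x⁴ + 32x³ + 12x² + 18x − 39.
Step 3: lead(−12x⁵ − 12x⁴ + 32x³ + 12x² + 18x − 39) ÷ lead(D) = −12x⁵ ÷ 3x² = −4x³. Subtract (−4x³)·D = −12x⁵ − 12x⁴ + 32x³. Remainder: 12x² + 18x − 39.
Step 4: lead(12x² + 18x − 39) ÷ lead(D) = 12x² ÷ 3x² = 4. Subtract (4)·D = 12x² + 12x − 32. Remainder: 6x − 7.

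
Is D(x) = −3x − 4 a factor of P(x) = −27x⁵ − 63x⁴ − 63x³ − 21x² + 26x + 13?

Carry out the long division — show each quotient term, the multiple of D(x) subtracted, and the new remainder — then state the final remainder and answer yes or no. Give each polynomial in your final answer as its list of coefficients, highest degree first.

R = [5], so D(x) is not a factor of P(x). no

Step 1: lead(−27x⁵ − 63x⁴ − 63x³ − 21x² + 26x + 13) ÷ lead(D) = −27x⁵ ÷ −3x = 9x⁴. Subtract (9x⁴)·D = −27x⁵ − 36x⁴. Remainder: −27x⁴ − 63x³ − 21x² + 26x + 13.
Step 2: lead(−27x⁴ − 63x³ − 21x² + 26x + 13) ÷ lead(D) = −27x⁴ ÷ −3x = 9x³. Subtract (9x³)·D = −27x⁴ − 36x³. Remainder: −27x³ − 21x² + 26x + 13.
Step 3: lead(−27x³ − 21x² + 26x + 13) ÷ lead(D) = −27x³ ÷ −3x = 9x². Subtract (9x²)·D = −27x³ − 36x². Remainder: 15x² + 26x + 13.
Step 4: lead(15x² + 26x + 13) ÷ lead(D) = 15x² ÷ −3x = −5x. Subtract (−5x)·D = 15x² + 20x. Remainder: 6x + 13.
Step 5: lead(6x + 13) ÷ lead(D) = 6x ÷ −3x = −2. Subtract (−2)·D = 6x + 8. Remainder: 5.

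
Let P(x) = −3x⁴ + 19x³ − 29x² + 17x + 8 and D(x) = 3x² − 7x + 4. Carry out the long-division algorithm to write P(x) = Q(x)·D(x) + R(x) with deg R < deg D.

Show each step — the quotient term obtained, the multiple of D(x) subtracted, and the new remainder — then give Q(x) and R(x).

Step 1: lead(−3x⁴ + 19x³ − 29x² + 17x + 8) ÷ lead(D) = −3x⁴ ÷ 3x² = −x². Subtract (−x²)·D = −3x⁴ + 7x³ − 4x². Remainder: 12x³ − 25x² + 17x + 8.
Step 2: lead(12x³ − 25x² + 17x + 8) ÷ lead(D) = 12x³ ÷ 3x² = 4x. Subtract (4x)·D = 12x³ − 28x² + 16x. Remainder: 3x² + x + 8.
Step 3: lead(3x² + x + 8) ÷ lead(D) = 3x² ÷ 3x² = 1. Subtract (1)·D = 3x² − 7x + 4. Remainder: 8x + 4.

Q(x) = −x² + 4x + 1; R(x) = 8x + 4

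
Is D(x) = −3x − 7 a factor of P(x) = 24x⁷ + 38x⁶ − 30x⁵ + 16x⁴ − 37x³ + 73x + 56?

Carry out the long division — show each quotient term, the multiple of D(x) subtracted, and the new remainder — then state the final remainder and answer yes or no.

R(x) = 0, so D(x) is a factor of P(x). yes

Step 1: lead(24x⁷ + 38x⁶ − 30x⁵ + 16x⁴ − 37x³ + 73x + 56) ÷ lead(D) = 24x⁷ ÷ −3x = −8x⁶. Subtract (−8x⁶)·D = 24x⁷ + 56x⁶. Remainder: −18x⁶ − 30x⁵ + 16x⁴ − 37x³ + 73x + 56.
Step 2: lead(−18x⁶ − 30x⁵ + 16x⁴ − 37x³ + 73x + 56) ÷ lead(D) = −18x⁶ ÷ −3x = 6x⁵. Subtract (6x⁵)·D = −18x⁶ − 42x⁵. Remainder: 12x⁵ + 16x⁴ − 37x³ + 73x + 56.
Step 3: lead(12x⁵ + 16x⁴ − 37x³ + 73x + 56) ÷ lead(D) = 12x⁵ ÷ −3x = −4x⁴. Subtract (−4x⁴)·D = 12x⁵ + 28x⁴. Remainder: −12x⁴ − 37x³ + 73x + 56.
Step 4: lead(−12x⁴ − 37x³ + 73x + 56) ÷ lead(D) = −12x⁴ ÷ −3x = 4x³. Subtract (4x³)·D = −12x⁴ − 28x³. Remainder: −9x³ + 73x + 56.
Step 5: lead(−9x³ + 73x + 56) ÷ lead(D) = −9x³ ÷ −3x = 3x². Subtract (3x²)·D = −9x³ − 21x². Remainder: 21x² + 73x + 56.
Step 6: lead(21x² + 73x + 56) ÷ lead(D) = 21x² ÷ −3x = −7x. Subtract (−7x)·D = 21x² + 49x. Remainder: 24x + 56.
Step 7: lead(24x + 56) ÷ lead(D) = 24x ÷ −3x = −8. Subtract (−8)·D = 24x + 56. Remainder: 0.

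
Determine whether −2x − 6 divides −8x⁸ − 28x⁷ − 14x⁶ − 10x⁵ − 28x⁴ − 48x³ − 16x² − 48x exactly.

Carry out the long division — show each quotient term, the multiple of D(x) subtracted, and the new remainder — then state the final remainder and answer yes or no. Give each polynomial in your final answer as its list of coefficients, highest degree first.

R = [0], so D(x) is a factor of P(x). yes

Step 1: lead(−8x⁸ − 28x⁷ − 14x⁶ − 10x⁵ − 28x⁴ − 48x³ − 16x² − 48x) ÷ lead(D) = −8x⁸ ÷ −2x = 4x⁷. Subtract (4x⁷)·D = −8x⁸ − 24x⁷. Remainder: −4x⁷ − 14x⁶ − 10x⁵ − 28x⁴ − 48x³ − 16x² − 48x.
Step 2: lead(−4x⁷ − 14x⁶ − 10x⁵ − 28x⁴ − 48x³ − 16x² − 48x) ÷ lead(D) = −4x⁷ ÷ −2x = 2x⁶. Subtract (2x⁶)·D = −4x⁷ − 12x⁶. Remainder: −2x⁶ − 10x⁵ − 28x⁴ − 48x³ − 16x² − 48x.
Step 3: lead(−2x⁶ − 10x⁵ − 28x⁴ − 48x³ − 16x² − 48x) ÷ lead(D) = −2x⁶ ÷ −2x = x⁵. Subtract (x⁵)·D = −2x⁶ − 6x⁵. Remainder: −4x⁵ − 28x⁴ − 48x³ − 16x² − 48x.
Step 4: lead(−4x⁵ − 28x⁴ − 48x³ − 16x² − 48x) ÷ lead(D) = −4x⁵ ÷ −2x = 2x⁴. Subtract (2x⁴)·D = −4x⁵ − 12x⁴. Remainder: −16x⁴ − 48x³ − 16x² − 48x.
Step 5: lead(−16x⁴ − 48x³ − 16x² − 48x) ÷ lead(D) = −16x⁴ ÷ −2x = 8x³. Subtract (8x³)·D = −16x⁴ − 48x³. Remainder: −16x² − 48x.
Step 6: lead(−16x² − 48x) ÷ lead(D) = −16x² ÷ −2x = 8x. Subtract (8x)·D = −16x² − 48x. Remainder: 0.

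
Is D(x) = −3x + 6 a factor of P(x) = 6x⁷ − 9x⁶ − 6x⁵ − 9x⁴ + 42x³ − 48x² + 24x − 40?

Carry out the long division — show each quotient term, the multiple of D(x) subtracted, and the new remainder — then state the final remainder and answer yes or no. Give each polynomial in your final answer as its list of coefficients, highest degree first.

Step 1: lead(6x⁷ − 9x⁶ − 6x⁵ − 9x⁴ + 42x³ − 48x² + 24x − 40) ÷ lead(D) = 6x⁷ ÷ −3x = −2x⁶. Subtract (−2x⁶)·D = 6x⁷ − 12x⁶. Remainder: 3x⁶ − 6x⁵ − 9x⁴ + 42x³ − 48x² + 24x − 40.
Step 2: lead(3x⁶ − 6x⁵ − 9x⁴ + 42x³ − 48x² + 24x − 40) ÷ lead(D) = 3x⁶ ÷ −3x = −x⁵. Subtract (−x⁵)·D = 3x⁶ − 6x⁵. Remainder: −9x⁴ + 42x³ − 48x² + 24x − 40.
Step 3: lead(−9x⁴ + 42x³ − 48x² + 24x − 40) ÷ lead(D) = −9x⁴ ÷ −3x = 3x³. Subtract (3x³)·D = −9x⁴ + 18x³. Remainder: 24x³ − 48x² + 24x − 40.
Step 4: lead(24x³ − 48x² + 24x − 40) ÷ lead(D) = 24x³ ÷ −3x = −8x². Subtract (−8x²)·D = 24x³ − 48x². Remainder: 24x − 40.
Step 5: lead(24x − 40) ÷ lead(D) = 24x ÷ −3x = −8. Subtract (−8)·D = 24x − 48. Remainder: 8.

R = [8], so D(x) is not a factor of P(x). no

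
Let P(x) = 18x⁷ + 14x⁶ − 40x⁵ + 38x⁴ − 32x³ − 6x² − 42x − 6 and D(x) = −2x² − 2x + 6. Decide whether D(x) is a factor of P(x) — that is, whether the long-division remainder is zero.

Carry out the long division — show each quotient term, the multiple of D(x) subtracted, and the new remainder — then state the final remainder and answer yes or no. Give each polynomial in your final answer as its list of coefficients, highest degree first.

R = [-4, 6], so D(x) is not a factor of P(x). no

Step 1: lead(18x⁷ + 14x⁶ − 40x⁵ + 38x⁴ − 32x³ − 6x² − 42x − 6) ÷ lead(D) = 18x⁷ ÷ −2x² = −9x⁵. Subtract (−9x⁵)·D = 18x⁷ + 18x⁶ − 54x⁵. Remainder: −4x⁶ + 14x⁵ + 38x⁴ − 32x³ − 6x² − 42x − 6.
Step 2: lead(−4x⁶ + 14x⁵ + 38x⁴ − 32x³ − 6x² − 42x − 6) ÷ lead(D) = −4x⁶ ÷ −2x² = 2x⁴. Subtract (2x⁴)·D = −4x⁶ − 4x⁵ + 12x⁴. Remainder: 18x⁵ + 26x⁴ − 32x³ − 6x² − 42x − 6.
Step 3: lead(18x⁵ + 26x⁴ − 32x³ − 6x² − 42x − 6) ÷ lead(D) = 18x⁵ ÷ −2x² = −9x³. Subtract (−9x³)·D = 18x⁵ + 18x⁴ − 54x³. Remainder: 8x⁴ + 22x³ − 6x² − 42x − 6.
Step 4: lead(8x⁴ + 22x³ − 6x² − 42x − 6) ÷ lead(D) = 8x⁴ ÷ −2x² = −4x². Subtract (−4x²)·D = 8x⁴ + 8x³ − 24x². Remainder: 14x³ + 18x² − 42x − 6.
Step 5: lead(14x³ + 18x² − 42x − 6) ÷ lead(D) = 14x³ ÷ −2x² = −7x. Subtract (−7x)·D = 14x³ + 14x² − 42x. Remainder: 4x² − 6.
Step 6: lead(4x² − 6) ÷ lead(D) = 4x² ÷ −2x² = −2. Subtract (−2)·D = 4x² + 4x − 12. Remainder: −4x + 6.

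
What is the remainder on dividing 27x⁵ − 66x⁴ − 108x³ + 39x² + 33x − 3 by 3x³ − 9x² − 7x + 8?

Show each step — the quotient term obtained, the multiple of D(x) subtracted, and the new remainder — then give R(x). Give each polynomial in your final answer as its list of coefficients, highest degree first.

Step 1: lead(27x⁵ − 66x⁴ − 108x³ + 39x² + 33x − 3) ÷ lead(D) = 27x⁵ ÷ 3x³ = 9x². Subtract (9x²)·D = 27x⁵ − 81x⁴ − 63x³ + 72x². Remainder: 15x⁴ − 45x³ − 33x² + 33x − 3.
Step 2: lead(15x⁴ − 45x³ − 33x² + 33x − 3) ÷ lead(D) = 15x⁴ ÷ 3x³ = 5x. Subtract (5x)·D = 15x⁴ − 45x³ − 35x² + 40x. Remainder: 2x² − 7x − 3.

R = [2, -7, -3]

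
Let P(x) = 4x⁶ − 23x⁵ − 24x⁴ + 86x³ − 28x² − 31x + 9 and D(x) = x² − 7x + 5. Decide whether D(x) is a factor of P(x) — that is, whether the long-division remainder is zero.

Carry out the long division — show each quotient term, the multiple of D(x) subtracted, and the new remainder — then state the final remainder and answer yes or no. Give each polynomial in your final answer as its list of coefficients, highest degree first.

Step 1: lead(4x⁶ − 23x⁵ − 24x⁴ + 86x³ − 28x² − 31x + 9) ÷ lead(D) = 4x⁶ ÷ x² = 4x⁴. Subtract (4x⁴)·D = 4x⁶ − 28x⁵ + 20x⁴. Remainder: 5x⁵ − 44x⁴ + 86x³ − 28x² − 31x + 9.
Step 2: lead(5x⁵ − 44x⁴ + 86x³ − 28x² − 31x + 9) ÷ lead(D) = 5x⁵ ÷ x² = 5x³. Subtract (5x³)·D = 5x⁵ − 35x⁴ + 25x³. Remainder: −9x⁴ + 61x³ − 28x² − 31x + 9.
Step 3: lead(−9x⁴ + 61x³ − 28x² − 31x + 9) ÷ lead(D) = −9x⁴ ÷ x² = −9x². Subtract (−9x²)·D = −9x⁴ + 63x³ − 45x². Remainder: −2x³ + 17x² − 31x + 9.
Step 4: lead(−2x³ + 17x² − 31x + 9) ÷ lead(D) = −2x³ ÷ x² = −2x. Subtract (−2x)·D = −2x³ + 14x² − 10x. Remainder: 3x² − 21x + 9.
Step 5: lead(3x² − 21x + 9) ÷ lead(D) = 3x² ÷ x² = 3. Subtract (3)·D = 3x² − 21x + 15. Remainder: −6.

R = [-6], so D(x) is not a factor of P(x). no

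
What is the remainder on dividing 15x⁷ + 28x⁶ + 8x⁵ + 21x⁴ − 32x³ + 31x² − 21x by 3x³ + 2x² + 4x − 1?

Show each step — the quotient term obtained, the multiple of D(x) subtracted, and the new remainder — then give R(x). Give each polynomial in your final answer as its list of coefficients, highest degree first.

R = [3, -7, -2]

Step 1: lead(15x⁷ + 28x⁶ + 8x⁵ + 21x⁴ − 32x³ + 31x² − 21x) ÷ lead(D) = 15x⁷ ÷ 3x³ = 5x⁴. Subtract (5x⁴)·D = 15x⁷ + 10x⁶ + 20x⁵ − 5x⁴. Remainder: 18x⁶ − 12x⁵ + 26x⁴ − 32x³ + 31x² − 21x.
Step 2: lead(18x⁶ − 12x⁵ + 26x⁴ − 32x³ + 31x² − 21x) ÷ lead(D) = 18x⁶ ÷ 3x³ = 6x³. Subtract (6x³)·D = 18x⁶ + 12x⁵ + 24x⁴ − 6x³. Remainder: −24x⁵ + 2x⁴ − 26x³ + 31x² − 21x.
Step 3: lead(−24x⁵ + 2x⁴ − 26x³ + 31x² − 21x) ÷ lead(D) = −24x⁵ ÷ 3x³ = −8x². Subtract (−8x²)·D = −24x⁵ − 16x⁴ − 32x³ + 8x². Remainder: 18x⁴ + 6x³ + 23x² − 21x.
Step 4: lead(18x⁴ + 6x³ + 23x² − 21x) ÷ lead(D) = 18x⁴ ÷ 3x³ = 6x. Subtract (6x)·D = 18x⁴ + 12x³ + 24x² − 6x. Remainder: −6x³ − x² − 15x.
Step 5: lead(−6x³ − x² − 15x) ÷ lead(D) = −6x³ ÷ 3x³ = −2. Subtract (−2)·D = −6x³ − 4x² − 8x + 2. Remainder: 3x² − 7x − 2.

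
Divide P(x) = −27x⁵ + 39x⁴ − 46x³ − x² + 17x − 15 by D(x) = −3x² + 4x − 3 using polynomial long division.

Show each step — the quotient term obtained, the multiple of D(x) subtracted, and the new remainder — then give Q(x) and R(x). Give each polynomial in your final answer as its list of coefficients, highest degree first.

Step 1: lead(−27x⁵ + 39x⁴ − 46x³ − x² + 17x − 15) ÷ lead(D) = −27x⁵ ÷ −3x² = 9x³. Subtract (9x³)·D = −27x⁵ + 36x⁴ − 27x³. Remainder: 3x⁴ − 19x³ − x² + 17x − 15.
Step 2: lead(3x⁴ − 19x³ − x² + 17x − 15) ÷ lead(D) = 3x⁴ ÷ −3x² = −x². Subtract (−x²)·D = 3x⁴ − 4x³ + 3x². Remainder: −15x³ − 4x² + 17x − 15.
Step 3: lead(−15x³ − 4x² + 17x − 15) ÷ lead(D) = −15x³ ÷ −3x² = 5x. Subtract (5x)·D = −15x³ + 20x² − 15x. Remainder: −24x² + 32x − 15.
Step 4: lead(−24x² + 32x − 15) ÷ lead(D) = −24x² ÷ −3x² = 8. Subtract (8)·D = −24x² + 32x − 24. Remainder: 9.

Q = [9, -1, 5, 8]; R = [9]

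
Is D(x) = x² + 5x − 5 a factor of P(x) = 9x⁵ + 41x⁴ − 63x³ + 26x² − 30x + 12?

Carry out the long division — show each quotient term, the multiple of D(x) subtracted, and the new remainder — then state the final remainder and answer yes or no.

R(x) = −8, so D(x) is not a factor of P(x). no

Step 1: lead(9x⁵ + 41x⁴ − 63x³ + 26x² − 30x + 12) ÷ lead(D) = 9x⁵ ÷ x² = 9x³. Subtract (9x³)·D = 9x⁵ + 45x⁴ − 45x³. Remainder: −4x⁴ − 18x³ + 26x² − 30x + 12.
Step 2: lead(−4x⁴ − 18x³ + 26x² − 30x + 12) ÷ lead(D) = −4x⁴ ÷ x² = −4x². Subtract (−4x²)·D = −4x⁴ − 20x³ + 20x². Remainder: 2x³ + 6x² − 30x + 12.
Step 3: lead(2x³ + 6x² − 30x + 12) ÷ lead(D) = 2x³ ÷ x² = 2x. Subtract (2x)·D = 2x³ + 10x² − 10x. Remainder: −4x² − 20x + 12.
Step 4: lead(−4x² − 20x + 12) ÷ lead(D) = −4x² ÷ x² = −4. Subtract (−4)·D = −4x² − 20x + 20. Remainder: −8.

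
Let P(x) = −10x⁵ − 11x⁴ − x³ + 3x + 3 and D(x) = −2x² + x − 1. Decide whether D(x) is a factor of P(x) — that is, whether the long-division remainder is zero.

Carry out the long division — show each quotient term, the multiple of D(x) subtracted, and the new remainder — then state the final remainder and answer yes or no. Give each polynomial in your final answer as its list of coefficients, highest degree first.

Step 1: lead(−10x⁵ − 11x⁴ − x³ + 3x + 3) ÷ lead(D) = −10x⁵ ÷ −2x² = 5x³. Subtract (5x³)·D = −10x⁵ + 5x⁴ − 5x³. Remainder: −16x⁴ + 4x³ + 3x + 3.
Step 2: lead(−16x⁴ + 4x³ + 3x + 3) ÷ lead(D) = −16x⁴ ÷ −2x² = 8x². Subtract (8x²)·D = −16x⁴ + 8x³ − 8x². Remainder: −4x³ + 8x² + 3x + 3.
Step 3: lead(−4x³ + 8x² + 3x + 3) ÷ lead(D) = −4x³ ÷ −2x² = 2x. Subtract (2x)·D = −4x³ + 2x² − 2x. Remainder: 6x² + 5x + 3.
Step 4: lead(6x² + 5x + 3) ÷ lead(D) = 6x² ÷ −2x² = −3. Subtract (−3)·D = 6x² − 3x + 3. Remainder: 8x.

R = [8, 0], so D(x) is not a factor of P(x). no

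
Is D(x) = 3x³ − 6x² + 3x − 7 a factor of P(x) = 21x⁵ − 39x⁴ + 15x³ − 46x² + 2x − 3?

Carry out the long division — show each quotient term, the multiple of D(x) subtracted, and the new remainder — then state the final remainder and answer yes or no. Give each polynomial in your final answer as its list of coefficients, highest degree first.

Step 1: lead(21x⁵ − 39x⁴ + 15x³ − 46x² + 2x − 3) ÷ lead(D) = 21x⁵ ÷ 3x³ = 7x². Subtract (7x²)·D = 21x⁵ − 42x⁴ + 21x³ − 49x². Remainder: 3x⁴ − 6x³ + 3x² + 2x − 3.
Step 2: lead(3x⁴ − 6x³ + 3x² + 2x − 3) ÷ lead(D) = 3x⁴ ÷ 3x³ = x. Subtract (x)·D = 3x⁴ − 6x³ + 3x² − 7x. Remainder: 9x − 3.

R = [9, -3], so D(x) is not a factor of P(x). no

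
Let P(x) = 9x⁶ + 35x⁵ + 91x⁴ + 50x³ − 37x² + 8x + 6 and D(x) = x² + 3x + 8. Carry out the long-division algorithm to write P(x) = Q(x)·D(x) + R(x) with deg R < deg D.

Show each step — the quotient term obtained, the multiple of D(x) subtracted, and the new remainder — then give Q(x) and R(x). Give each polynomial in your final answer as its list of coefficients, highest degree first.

Step 1: lead(9x⁶ + 35x⁵ + 91x⁴ + 50x³ − 37x² + 8x + 6) ÷ lead(D) = 9x⁶ ÷ x² = 9x⁴. Subtract (9x⁴)·D = 9x⁶ + 27x⁵ + 72x⁴. Remainder: 8x⁵ + 19x⁴ + 50x³ − 37x² + 8x + 6.
Step 2: lead(8x⁵ + 19x⁴ + 50x³ − 37x² + 8x + 6) ÷ lead(D) = 8x⁵ ÷ x² = 8x³. Subtract (8x³)·D = 8x⁵ + 24x⁴ + 64x³. Remainder: −5x⁴ − 14x³ − 37x² + 8x + 6.
Step 3: lead(−5x⁴ − 14x³ − 37x² + 8x + 6) ÷ lead(D) = −5x⁴ ÷ x² = −5x². Subtract (−5x²)·D = −5x⁴ − 15x³ − 40x². Remainder: x³ + 3x² + 8x + 6.
Step 4: lead(x³ + 3x² + 8x + 6) ÷ lead(D) = x³ ÷ x² = x. Subtract (x)·D = x³ + 3x² + 8x. Remainder: 6.

Q = [9, 8, -5, 1, 0]; R = [6]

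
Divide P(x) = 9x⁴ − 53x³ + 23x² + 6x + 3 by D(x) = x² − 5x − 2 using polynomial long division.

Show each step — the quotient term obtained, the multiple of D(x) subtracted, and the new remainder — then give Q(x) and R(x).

Step 1: lead(9x⁴ − 53x³ + 23x² + 6x + 3) ÷ lead(D) = 9x⁴ ÷ x² = 9x². Subtract (9x²)·D = 9x⁴ − 45x³ − 18x². Remainder: −8x³ + 41x² + 6x + 3.
Step 2: lead(−8x³ + 41x² + 6x + 3) ÷ lead(D) = −8x³ ÷ x² = −8x. Subtract (−8x)·D = −8x³ + 40x² + 16x. Remainder: x² − 10x + 3.
Step 3: lead(x² − 10x + 3) ÷ lead(D) = x² ÷ x² = 1. Subtract (1)·D = x² − 5x − 2. Remainder: −5x + 5.

Q(x) = 9x² − 8x + 1; R(x) = −5x + 5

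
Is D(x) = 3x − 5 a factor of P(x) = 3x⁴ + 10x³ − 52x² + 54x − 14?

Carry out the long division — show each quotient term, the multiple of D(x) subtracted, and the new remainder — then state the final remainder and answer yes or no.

Step 1: lead(3x⁴ + 10x³ − 52x² + 54x − 14) ÷ lead(D) = 3x⁴ ÷ 3x = x³. Subtract (x³)·D = 3x⁴ − 5x³. Remainder: 15x³ − 52x² + 54x − 14.
Step 2: lead(15x³ − 52x² + 54x − 14) ÷ lead(D) = 15x³ ÷ 3x = 5x². Subtract (5x²)·D = 15x³ − 25x². Remainder: −27x² + 54x − 14.
Step 3: lead(−27x² + 54x − 14) ÷ lead(D) = −27x² ÷ 3x = −9x. Subtract (−9x)·D = −27x² + 45x. Remainder: 9x − 14.
Step 4: lead(9x − 14) ÷ lead(D) = 9x ÷ 3x = 3. Subtract (3)·D = 9x − 15. Remainder: 1.

R(x) = 1, so D(x) is not a factor of P(x). no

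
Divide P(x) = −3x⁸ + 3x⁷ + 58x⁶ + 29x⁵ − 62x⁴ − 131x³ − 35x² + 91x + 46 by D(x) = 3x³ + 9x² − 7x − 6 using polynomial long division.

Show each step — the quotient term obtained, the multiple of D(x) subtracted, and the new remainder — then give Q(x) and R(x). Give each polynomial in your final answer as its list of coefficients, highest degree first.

Q = [-1, 4, 5, 2, -7, -8]; R = [-7, -2]

Step 1: lead(−3x⁸ + 3x⁷ + 58x⁶ + 29x⁵ − 62x⁴ − 131x³ − 35x² + 91x + 46) ÷ lead(D) = −3x⁸ ÷ 3x³ = −x⁵. Subtract (−x⁵)·D = −3x⁸ − 9x⁷ + 7x⁶ + 6x⁵. Remainder: 12x⁷ + 51x⁶ + 23x⁵ − 62x⁴ − 131x³ − 35x² + 91x + 46.
Step 2: lead(12x⁷ + 51x⁶ + 23x⁵ − 62x⁴ − 131x³ − 35x² + 91x + 46) ÷ lead(D) = 12x⁷ ÷ 3x³ = 4x⁴. Subtract (4x⁴)·D = 12x⁷ + 36x⁶ − 28x⁵ − 24x⁴. Remainder: 15x⁶ + 51x⁵ − 38x⁴ − 131x³ − 35x² + 91x + 46.
Step 3: lead(15x⁶ + 51x⁵ − 38x⁴ − 131x³ − 35x² + 91x + 46) ÷ lead(D) = 15x⁶ ÷ 3x³ = 5x³. Subtract (5x³)·D = 15x⁶ + 45x⁵ − 35x⁴ − 30x³. Remainder: 6x⁵ − 3x⁴ − 101x³ − 35x² + 91x + 46.
Step 4: lead(6x⁵ − 3x⁴ − 101x³ − 35x² + 91x + 46) ÷ lead(D) = 6x⁵ ÷ 3x³ = 2x². Subtract (2x²)·D = 6x⁵ + 18x⁴ − 14x³ − 12x². Remainder: −21x⁴ − 87x³ − 23x² + 91x + 46.
Step 5: lead(−21x⁴ − 87x³ − 23x² + 91x + 46) ÷ lead(D) = −21x⁴ ÷ 3x³ = −7x. Subtract (−7x)·D = −21x⁴ − 63x³ + 49x² + 42x. Remainder: −24x³ − 72x² + 49x + 46.
Step 6: lead(−24x³ − 72x² + 49x + 46) ÷ lead(D) = −24x³ ÷ 3x³ = −8. Subtract (−8)·D = −24x³ − 72x² + 56x + 48. Remainder: −7x − 2.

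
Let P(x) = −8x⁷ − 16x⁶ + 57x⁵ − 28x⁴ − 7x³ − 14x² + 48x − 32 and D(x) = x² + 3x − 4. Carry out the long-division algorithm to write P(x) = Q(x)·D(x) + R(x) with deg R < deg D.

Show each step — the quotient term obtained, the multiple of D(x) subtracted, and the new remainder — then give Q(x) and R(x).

Q(x) = −8x⁵ + 8x⁴ + x³ + x² − 6x + 8; R(x) = 0

Step 1: lead(−8x⁷ − 16x⁶ + 57x⁵ − 28x⁴ − 7x³ − 14x² + 48x − 32) ÷ lead(D) = −8x⁷ ÷ x² = −8x⁵. Subtract (−8x⁵)·D = −8x⁷ − 24x⁶ + 32x⁵. Remainder: 8x⁶ + 25x⁵ − 28x⁴ − 7x³ − 14x² + 48x − 32.
Step 2: lead(8x⁶ + 25x⁵ − 28x⁴ − 7x³ − 14x² + 48x − 32) ÷ lead(D) = 8x⁶ ÷ x² = 8x⁴. Subtract (8x⁴)·D = 8x⁶ + 24x⁵ − 32x⁴. Remainder: x⁵ + 4x⁴ − 7x³ − 14x² + 48x − 32.
Step 3: lead(x⁵ + 4x⁴ − 7x³ − 14x² + 48x − 32) ÷ lead(D) = x⁵ ÷ x² = x³. Subtract (x³)·D = x⁵ + 3x⁴ − 4x³. Remainder: x⁴ − 3x³ − 14x² + 48x − 32.
Step 4: lead(x⁴ − 3x³ − 14x² + 48x − 32) ÷ lead(D) = x⁴ ÷ x² = x². Subtract (x²)·D = x⁴ + 3x³ − 4x². Remainder: −6x³ − 10x² + 48x − 32.
Step 5: lead(−6x³ − 10x² + 48x − 32) ÷ lead(D) = −6x³ ÷ x² = −6x. Subtract (−6x)·D = −6x³ − 18x² + 24x. Remainder: 8x² + 24x − 32.
Step 6: lead(8x² + 24x − 32) ÷ lead(D) = 8x² ÷ x² = 8. Subtract (8)·D = 8x² + 24x − 32. Remainder: 0.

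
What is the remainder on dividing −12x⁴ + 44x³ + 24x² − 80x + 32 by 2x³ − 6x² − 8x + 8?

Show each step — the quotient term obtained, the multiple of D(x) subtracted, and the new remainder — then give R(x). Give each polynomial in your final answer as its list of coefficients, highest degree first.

Step 1: lead(−12x⁴ + 44x³ + 24x² − 80x + 32) ÷ lead(D) = −12x⁴ ÷ 2x³ = −6x. Subtract (−6x)·D = −12x⁴ + 36x³ + 48x² − 48x. Remainder: 8x³ − 24x² − 32x + 32.
Step 2: lead(8x³ − 24x² − 32x + 32) ÷ lead(D) = 8x³ ÷ 2x³ = 4. Subtract (4)·D = 8x³ − 24x² − 32x + 32. Remainder: 0.

R = [0]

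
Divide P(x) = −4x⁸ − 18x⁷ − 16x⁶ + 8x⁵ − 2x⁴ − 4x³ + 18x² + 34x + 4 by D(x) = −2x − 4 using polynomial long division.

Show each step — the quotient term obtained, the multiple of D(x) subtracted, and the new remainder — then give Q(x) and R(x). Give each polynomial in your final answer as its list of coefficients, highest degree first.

Step 1: lead(−4x⁸ − 18x⁷ − 16x⁶ + 8x⁵ − 2x⁴ − 4x³ + 18x² + 34x + 4) ÷ lead(D) = −4x⁸ ÷ −2x = 2x⁷. Subtract (2x⁷)·D = −4x⁸ − 8x⁷. Remainder: −10x⁷ − 16x⁶ + 8x⁵ − 2x⁴ − 4x³ + 18x² + 34x + 4.
Step 2: lead(−10x⁷ − 16x⁶ + 8x⁵ − 2x⁴ − 4x³ + 18x² + 34x + 4) ÷ lead(D) = −10x⁷ ÷ −2x = 5x⁶. Subtract (5x⁶)·D = −10x⁷ − 20x⁶. Remainder: 4x⁶ + 8x⁵ − 2x⁴ − 4x³ + 18x² + 34x + 4.
Step 3: lead(4x⁶ + 8x⁵ − 2x⁴ − 4x³ + 18x² + 34x + 4) ÷ lead(D) = 4x⁶ ÷ −2x = −2x⁵. Subtract (−2x⁵)·D = 4x⁶ + 8x⁵. Remainder: −2x⁴ − 4x³ + 18x² + 34x + 4.
Step 4: lead(−2x⁴ − 4x³ + 18x² + 34x + 4) ÷ lead(D) = −2x⁴ ÷ −2x = x³. Subtract (x³)·D = −2x⁴ − 4x³. Remainder: 18x² + 34x + 4.
Step 5: lead(18x² + 34x + 4) ÷ lead(D) = 18x² ÷ −2x = −9x. Subtract (−9x)·D = 18x² + 36x. Remainder: −2x + 4.
Step 6: lead(−2x + 4) ÷ lead(D) = −2x ÷ −2x = 1. Subtract (1)·D = −2x − 4. Remainder: 8.

Q = [2, 5, -2, 0, 1, 0, -9, 1]; R = [8]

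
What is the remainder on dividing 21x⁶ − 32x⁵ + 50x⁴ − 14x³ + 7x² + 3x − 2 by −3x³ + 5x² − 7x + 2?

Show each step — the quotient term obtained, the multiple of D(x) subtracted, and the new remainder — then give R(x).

R(x) = 0

Step 1: lead(21x⁶ − 32x⁵ + 50x⁴ − 14x³ + 7x² + 3x − 2) ÷ lead(D) = 21x⁶ ÷ −3x³ = −7x³. Subtract (−7x³)·D = 21x⁶ − 35x⁵ + 49x⁴ − 14x³. Remainder: 3x⁵ + x⁴ + 7x² + 3x − 2.
Step 2: lead(3x⁵ + x⁴ + 7x² + 3x − 2) ÷ lead(D) = 3x⁵ ÷ −3x³ = −x². Subtract (−x²)·D = 3x⁵ − 5x⁴ + 7x³ − 2x². Remainder: 6x⁴ − 7x³ + 9x² + 3x − 2.
Step 3: lead(6x⁴ − 7x³ + 9x² + 3x − 2) ÷ lead(D) = 6x⁴ ÷ −3x³ = −2x. Subtract (−2x)·D = 6x⁴ − 10x³ + 14x² − 4x. Remainder: 3x³ − 5x² + 7x − 2.
Step 4: lead(3x³ − 5x² + 7x − 2) ÷ lead(D) = 3x³ ÷ −3x³ = −1. Subtract (−1)·D = 3x³ − 5x² + 7x − 2. Remainder: 0.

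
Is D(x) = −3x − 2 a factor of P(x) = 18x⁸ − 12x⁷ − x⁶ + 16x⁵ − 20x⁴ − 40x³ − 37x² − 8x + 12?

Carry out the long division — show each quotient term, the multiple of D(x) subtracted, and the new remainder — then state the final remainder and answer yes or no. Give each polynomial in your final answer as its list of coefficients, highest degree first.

R = [8], so D(x) is not a factor of P(x). no

Step 1: lead(18x⁸ − 12x⁷ − x⁶ + 16x⁵ − 20x⁴ − 40x³ − 37x² − 8x + 12) ÷ lead(D) = 18x⁸ ÷ −3x = −6x⁷. Subtract (−6x⁷)·D = 18x⁸ + 12x⁷. Remainder: −24x⁷ − x⁶ + 16x⁵ − 20x⁴ − 40x³ − 37x² − 8x + 12.
Step 2: lead(−24x⁷ − x⁶ + 16x⁵ − 20x⁴ − 40x³ − 37x² − 8x + 12) ÷ lead(D) = −24x⁷ ÷ −3x = 8x⁶. Subtract (8x⁶)·D = −24x⁷ − 16x⁶. Remainder: 15x⁶ + 16x⁵ − 20x⁴ − 40x³ − 37x² − 8x + 12.
Step 3: lead(15x⁶ + 16x⁵ − 20x⁴ − 40x³ − 37x² − 8x + 12) ÷ lead(D) = 15x⁶ ÷ −3x = −5x⁵. Subtract (−5x⁵)·D = 15x⁶ + 10x⁵. Remainder: 6x⁵ − 20x⁴ − 40x³ − 37x² − 8x + 12.
Step 4: lead(6x⁵ − 20x⁴ − 40x³ − 37x² − 8x + 12) ÷ lead(D) = 6x⁵ ÷ −3x = −2x⁴. Subtract (−2x⁴)·D = 6x⁵ + 4x⁴. Remainder: −24x⁴ − 40x³ − 37x² − 8x + 12.
Step 5: lead(−24x⁴ − 40x³ − 37x² − 8x + 12) ÷ lead(D) = −24x⁴ ÷ −3x = 8x³. Subtract (8x³)·D = −24x⁴ − 16x³. Remainder: −24x³ − 37x² − 8x + 12.
Step 6: lead(−24x³ − 37x² − 8x + 12) ÷ lead(D) = −24x³ ÷ −3x = 8x². Subtract (8x²)·D = −24x³ − 16x². Remainder: −21x² − 8x + 12.
Step 7: lead(−21x² − 8x + 12) ÷ lead(D) = −21x² ÷ −3x = 7x. Subtract (7x)·D = −21x² − 14x. Remainder: 6x + 12.
Step 8: lead(6x + 12) ÷ lead(D) = 6x ÷ −3x = −2. Subtract (−2)·D = 6x + 4. Remainder: 8.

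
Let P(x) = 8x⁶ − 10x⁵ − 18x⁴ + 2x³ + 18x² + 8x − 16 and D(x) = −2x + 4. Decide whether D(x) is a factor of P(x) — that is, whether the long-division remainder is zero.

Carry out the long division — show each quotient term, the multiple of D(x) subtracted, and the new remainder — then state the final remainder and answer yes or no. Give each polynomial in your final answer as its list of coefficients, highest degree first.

R = [-8], so D(x) is not a factor of P(x). no

Step 1: lead(8x⁶ − 10x⁵ − 18x⁴ + 2x³ + 18x² + 8x − 16) ÷ lead(D) = 8x⁶ ÷ −2x = −4x⁵. Subtract (−4x⁵)·D = 8x⁶ − 16x⁵. Remainder: 6x⁵ − 18x⁴ + 2x³ + 18x² + 8x − 16.
Step 2: lead(6x⁵ − 18x⁴ + 2x³ + 18x² + 8x − 16) ÷ lead(D) = 6x⁵ ÷ −2x = −3x⁴. Subtract (−3x⁴)·D = 6x⁵ − 12x⁴. Remainder: −6x⁴ + 2x³ + 18x² + 8x − 16.
Step 3: lead(−6x⁴ + 2x³ + 18x² + 8x − 16) ÷ lead(D) = −6x⁴ ÷ −2x = 3x³. Subtract (3x³)·D = −6x⁴ + 12x³. Remainder: −10x³ + 18x² + 8x − 16.
Step 4: lead(−10x³ + 18x² + 8x − 16) ÷ lead(D) = −10x³ ÷ −2x = 5x². Subtract (5x²)·D = −10x³ + 20x². Remainder: −2x² + 8x − 16.
Step 5: lead(−2x² + 8x − 16) ÷ lead(D) = −2x² ÷ −2x = x. Subtract (x)·D = −2x² + 4x. Remainder: 4x − 16.
Step 6: lead(4x − 16) ÷ lead(D) = 4x ÷ −2x = −2. Subtract (−2)·D = 4x − 8. Remainder: −8.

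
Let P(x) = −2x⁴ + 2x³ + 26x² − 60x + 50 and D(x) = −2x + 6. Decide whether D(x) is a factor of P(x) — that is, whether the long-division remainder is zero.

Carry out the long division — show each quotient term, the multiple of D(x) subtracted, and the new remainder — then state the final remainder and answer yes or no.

R(x) = −4, so D(x) is not a factor of P(x). no

Step 1: lead(−2x⁴ + 2x³ + 26x² − 60x + 50) ÷ lead(D) = −2x⁴ ÷ −2x = x³. Subtract (x³)·D = −2x⁴ + 6x³. Remainder: −4x³ + 26x² − 60x + 50.
Step 2: lead(−4x³ + 26x² − 60x + 50) ÷ lead(D) = −4x³ ÷ −2x = 2x². Subtract (2x²)·D = −4x³ + 12x². Remainder: 14x² − 60x + 50.
Step 3: lead(14x² − 60x + 50) ÷ lead(D) = 14x² ÷ −2x = −7x. Subtract (−7x)·D = 14x² − 42x. Remainder: −18x + 50.
Step 4: lead(−18x + 50) ÷ lead(D) = −18x ÷ −2x = 9. Subtract (9)·D = −18x + 54. Remainder: −4.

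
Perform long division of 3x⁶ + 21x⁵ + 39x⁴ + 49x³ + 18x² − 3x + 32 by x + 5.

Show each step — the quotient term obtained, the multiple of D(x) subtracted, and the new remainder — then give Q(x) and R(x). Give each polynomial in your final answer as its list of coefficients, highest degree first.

Q = [3, 6, 9, 4, -2, 7]; R = [-3]

Step 1: lead(3x⁶ + 21x⁵ + 39x⁴ + 49x³ + 18x² − 3x + 32) ÷ lead(D) = 3x⁶ ÷ x = 3x⁵. Subtract (3x⁵)·D = 3x⁶ + 15x⁵. Remainder: 6x⁵ + 39x⁴ + 49x³ + 18x² − 3x + 32.
Step 2: lead(6x⁵ + 39x⁴ + 49x³ + 18x² − 3x + 32) ÷ lead(D) = 6x⁵ ÷ x = 6x⁴. Subtract (6x⁴)·D = 6x⁵ + 30x⁴. Remainder: 9x⁴ + 49x³ + 18x² − 3x + 32.
Step 3: lead(9x⁴ + 49x³ + 18x² − 3x + 32) ÷ lead(D) = 9x⁴ ÷ x = 9x³. Subtract (9x³)·D = 9x⁴ + 45x³. Remainder: 4x³ + 18x² − 3x + 32.
Step 4: lead(4x³ + 18x² − 3x + 32) ÷ lead(D) = 4x³ ÷ x = 4x². Subtract (4x²)·D = 4x³ + 20x². Remainder: −2x² − 3x + 32.
Step 5: lead(−2x² − 3x + 32) ÷ lead(D) = −2x² ÷ x = −2x. Subtract (−2x)·D = −2x² − 10x. Remainder: 7x + 32.
Step 6: lead(7x + 32) ÷ lead(D) = 7x ÷ x = 7. Subtract (7)·D = 7x + 35. Remainder: −3.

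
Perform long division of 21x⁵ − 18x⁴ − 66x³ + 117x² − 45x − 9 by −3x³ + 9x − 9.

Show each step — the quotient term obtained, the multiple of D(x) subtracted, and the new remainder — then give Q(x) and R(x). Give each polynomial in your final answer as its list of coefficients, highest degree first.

Step 1: lead(21x⁵ − 18x⁴ − 66x³ + 117x² − 45x − 9) ÷ lead(D) = 21x⁵ ÷ −3x³ = −7x². Subtract (−7x²)·D = 21x⁵ − 63x³ + 63x². Remainder: −18x⁴ − 3x³ + 54x² − 45x − 9.
Step 2: lead(−18x⁴ − 3x³ + 54x² − 45x − 9) ÷ lead(D) = −18x⁴ ÷ −3x³ = 6x. Subtract (6x)·D = −18x⁴ + 54x² − 54x. Remainder: −3x³ + 9x − 9.
Step 3: lead(−3x³ + 9x − 9) ÷ lead(D) = −3x³ ÷ −3x³ = 1. Subtract (1)·D = −3x³ + 9x − 9. Remainder: 0.

Q = [-7, 6, 1]; R = [0]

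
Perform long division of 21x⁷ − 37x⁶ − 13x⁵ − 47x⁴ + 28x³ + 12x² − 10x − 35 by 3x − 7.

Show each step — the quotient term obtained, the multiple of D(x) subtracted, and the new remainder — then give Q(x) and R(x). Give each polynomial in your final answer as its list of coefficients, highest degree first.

Step 1: lead(21x⁷ − 37x⁶ − 13x⁵ − 47x⁴ + 28x³ + 12x² − 10x − 35) ÷ lead(D) = 21x⁷ ÷ 3x = 7x⁶. Subtract (7x⁶)·D = 21x⁷ − 49x⁶. Remainder: 12x⁶ − 13x⁵ − 47x⁴ + 28x³ + 12x² − 10x − 35.
Step 2: lead(12x⁶ − 13x⁵ − 47x⁴ + 28x³ + 12x² − 10x − 35) ÷ lead(D) = 12x⁶ ÷ 3x = 4x⁵. Subtract (4x⁵)·D = 12x⁶ − 28x⁵. Remainder: 15x⁵ − 47x⁴ + 28x³ + 12x² − 10x − 35.
Step 3: lead(15x⁵ − 47x⁴ + 28x³ + 12x² − 10x − 35) ÷ lead(D) = 15x⁵ ÷ 3x = 5x⁴. Subtract (5x⁴)·D = 15x⁵ − 35x⁴. Remainder: −12x⁴ + 28x³ + 12x² − 10x − 35.
Step 4: lead(−12x⁴ + 28x³ + 12x² − 10x − 35) ÷ lead(D) = −12x⁴ ÷ 3x = −4x³. Subtract (−4x³)·D = −12x⁴ + 28x³. Remainder: 12x² − 10x − 35.
Step 5: lead(12x² − 10x − 35) ÷ lead(D) = 12x² ÷ 3x = 4x. Subtract (4x)·D = 12x² − 28x. Remainder: 18x − 35.
Step 6: lead(18x − 35) ÷ lead(D) = 18x ÷ 3x = 6. Subtract (6)·D = 18x − 42. Remainder: 7.

Q = [7, 4, 5, -4, 0, 4, 6]; R = [7]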